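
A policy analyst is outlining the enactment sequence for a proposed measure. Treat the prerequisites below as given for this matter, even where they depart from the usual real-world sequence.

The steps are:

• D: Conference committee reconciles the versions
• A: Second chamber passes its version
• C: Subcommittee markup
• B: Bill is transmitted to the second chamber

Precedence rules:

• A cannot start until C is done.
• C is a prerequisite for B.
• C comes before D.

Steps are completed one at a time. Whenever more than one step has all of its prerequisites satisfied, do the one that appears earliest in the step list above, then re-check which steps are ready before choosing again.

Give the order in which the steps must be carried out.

C, D, A, B

Only C has no prerequisites, so it is first.
Ready: D, A and B. D is listed earlier → D.
A and B are both available; A is listed earlier → A.
B is the only step now ready → B.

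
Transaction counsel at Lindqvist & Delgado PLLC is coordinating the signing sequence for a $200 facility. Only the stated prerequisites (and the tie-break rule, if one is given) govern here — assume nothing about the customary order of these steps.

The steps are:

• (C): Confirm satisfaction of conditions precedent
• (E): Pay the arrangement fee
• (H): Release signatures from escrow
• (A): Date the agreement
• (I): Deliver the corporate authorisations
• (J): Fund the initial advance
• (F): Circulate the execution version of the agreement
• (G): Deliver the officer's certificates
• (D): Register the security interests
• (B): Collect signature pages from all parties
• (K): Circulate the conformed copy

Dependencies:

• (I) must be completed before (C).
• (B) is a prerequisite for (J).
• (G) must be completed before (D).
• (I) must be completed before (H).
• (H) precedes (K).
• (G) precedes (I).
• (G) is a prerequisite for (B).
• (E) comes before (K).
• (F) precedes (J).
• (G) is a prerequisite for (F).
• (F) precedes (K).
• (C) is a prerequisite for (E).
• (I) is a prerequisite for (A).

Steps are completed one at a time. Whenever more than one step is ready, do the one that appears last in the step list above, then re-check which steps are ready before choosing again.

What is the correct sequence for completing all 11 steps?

(G), (B), (D), (F), (J), (I), (A), (H), (C), (E), (K)

Only (G) has no prerequisites, so it is first.
Ready: (B), (D), (F) and (I). (B) is listed later → (B).
(D), (F) and (I) are all available; (D) is listed later → (D).
(F) and (I) are both available; (F) is listed later → (F).
(J) now also ready, so the ready set is {(J), (I)}; (J) is listed later → (J).
(I) needed (G), now all done → (I).
(A), (H) and (C) are all available; (A) is listed later → (A).
Now (H) and (C) have their prerequisites met. (H) is listed later, so (H) next.
That leaves (C) as the only ready step → (C).
That leaves (E) as the only ready step → (E).
(K) needed (F), (H) and (E), now all done → (K).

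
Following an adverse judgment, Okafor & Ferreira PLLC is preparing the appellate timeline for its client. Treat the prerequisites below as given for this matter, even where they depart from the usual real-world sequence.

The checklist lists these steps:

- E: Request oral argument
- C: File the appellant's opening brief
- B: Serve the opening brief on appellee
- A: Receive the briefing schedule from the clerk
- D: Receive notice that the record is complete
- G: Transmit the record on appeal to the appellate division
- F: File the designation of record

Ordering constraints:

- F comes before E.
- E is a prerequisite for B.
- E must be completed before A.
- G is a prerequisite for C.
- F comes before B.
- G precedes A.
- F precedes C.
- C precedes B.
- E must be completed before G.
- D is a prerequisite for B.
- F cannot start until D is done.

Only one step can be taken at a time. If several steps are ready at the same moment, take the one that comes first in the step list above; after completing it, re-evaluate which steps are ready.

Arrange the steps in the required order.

D F E G C B A

D has no prerequisites → D first.
That leaves F as the only ready step → F.
E needed F, now all done → E.
That leaves G as the only ready step → G.
Now C and A have their prerequisites met. C is listed earlier, so C next.
B now also ready, so the ready set is {B, A}; B is listed earlier → B.
A needed E and G, now all done → A.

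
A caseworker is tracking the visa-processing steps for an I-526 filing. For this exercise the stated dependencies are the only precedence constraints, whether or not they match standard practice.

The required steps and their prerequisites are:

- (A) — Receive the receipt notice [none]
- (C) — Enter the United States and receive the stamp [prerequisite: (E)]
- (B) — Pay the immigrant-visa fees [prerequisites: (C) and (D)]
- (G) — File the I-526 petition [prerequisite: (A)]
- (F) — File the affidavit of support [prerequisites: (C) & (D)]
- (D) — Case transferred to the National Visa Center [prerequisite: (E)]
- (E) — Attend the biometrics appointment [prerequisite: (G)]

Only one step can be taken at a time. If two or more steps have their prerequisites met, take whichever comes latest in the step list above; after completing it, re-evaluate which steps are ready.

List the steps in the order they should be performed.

(A) has no prerequisites → (A) first.
Next only (G) has its prerequisites met → (G).
That leaves (E) as the only ready step → (E).
Ready: (D) and (C). (D) is listed later → (D).
(C) needed (E), now all done → (C).
(F) and (B) are both available; (F) is listed later → (F).
That leaves (B) as the only ready step → (B).

(A), (G), (E), (D), (C), (F), (B)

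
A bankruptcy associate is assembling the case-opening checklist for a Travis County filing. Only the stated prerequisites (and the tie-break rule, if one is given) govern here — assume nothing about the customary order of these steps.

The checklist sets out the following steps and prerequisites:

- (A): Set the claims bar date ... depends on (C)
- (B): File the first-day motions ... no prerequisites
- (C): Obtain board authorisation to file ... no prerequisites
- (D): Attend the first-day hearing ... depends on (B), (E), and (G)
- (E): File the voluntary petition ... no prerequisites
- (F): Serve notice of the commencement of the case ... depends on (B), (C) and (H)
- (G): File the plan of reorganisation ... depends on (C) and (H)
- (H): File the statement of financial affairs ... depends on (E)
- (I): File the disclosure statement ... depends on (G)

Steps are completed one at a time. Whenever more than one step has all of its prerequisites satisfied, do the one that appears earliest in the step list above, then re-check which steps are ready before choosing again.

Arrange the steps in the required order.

(B), (C) and (E) have no prerequisites; (B) is listed earlier, so (B) is first.
(C) and (E) are both available; (C) is listed earlier → (C).
Now (A) and (E) have their prerequisites met. (A) is listed earlier, so (A) next.
That leaves (E) as the only ready step → (E).
That leaves (H) as the only ready step → (H).
(F) and (G) are both available; (F) is listed earlier → (F).
(G) is the only step now ready → (G).
Now (D) and (I) have their prerequisites met. (D) is listed earlier, so (D) next.
(I) is the only step now ready → (I).

(B), (C), (A), (E), (H), (F), (G), (D), (I)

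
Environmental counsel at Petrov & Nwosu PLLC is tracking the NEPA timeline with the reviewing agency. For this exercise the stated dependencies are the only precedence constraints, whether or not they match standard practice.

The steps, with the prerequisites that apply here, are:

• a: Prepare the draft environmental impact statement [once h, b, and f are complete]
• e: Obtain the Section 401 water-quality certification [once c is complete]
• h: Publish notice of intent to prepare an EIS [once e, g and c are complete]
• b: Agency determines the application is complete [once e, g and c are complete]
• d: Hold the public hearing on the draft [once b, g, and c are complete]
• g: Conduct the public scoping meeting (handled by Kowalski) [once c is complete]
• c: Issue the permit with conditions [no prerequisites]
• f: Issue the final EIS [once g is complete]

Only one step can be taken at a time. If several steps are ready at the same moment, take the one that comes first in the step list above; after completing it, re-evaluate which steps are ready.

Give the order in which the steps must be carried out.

c, e, g, h, b, d, f, a

Only c has no prerequisites, so it is first.
Ready: e and g. e is listed earlier → e.
That leaves g as the only ready step → g.
Ready: h, b and f. h is listed earlier → h.
Ready: b and f. b is listed earlier → b.
d now also ready, so the ready set is {d, f}; d is listed earlier → d.
f needed g, now all done → f.
Next only a has its prerequisites met → a.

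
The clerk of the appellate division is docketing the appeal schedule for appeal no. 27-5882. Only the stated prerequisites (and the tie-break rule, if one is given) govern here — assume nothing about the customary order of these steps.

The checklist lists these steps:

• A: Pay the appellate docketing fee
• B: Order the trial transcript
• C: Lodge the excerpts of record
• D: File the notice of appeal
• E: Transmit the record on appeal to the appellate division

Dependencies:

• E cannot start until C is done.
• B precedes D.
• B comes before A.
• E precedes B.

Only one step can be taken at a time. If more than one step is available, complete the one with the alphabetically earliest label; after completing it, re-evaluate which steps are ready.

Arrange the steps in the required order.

C has no prerequisites → C first.
E is the only step now ready → E.
Next only B has its prerequisites met → B.
Ready: A and D. A has the earlier label → A.
Next only D has its prerequisites met → D.

C, E, B, A, D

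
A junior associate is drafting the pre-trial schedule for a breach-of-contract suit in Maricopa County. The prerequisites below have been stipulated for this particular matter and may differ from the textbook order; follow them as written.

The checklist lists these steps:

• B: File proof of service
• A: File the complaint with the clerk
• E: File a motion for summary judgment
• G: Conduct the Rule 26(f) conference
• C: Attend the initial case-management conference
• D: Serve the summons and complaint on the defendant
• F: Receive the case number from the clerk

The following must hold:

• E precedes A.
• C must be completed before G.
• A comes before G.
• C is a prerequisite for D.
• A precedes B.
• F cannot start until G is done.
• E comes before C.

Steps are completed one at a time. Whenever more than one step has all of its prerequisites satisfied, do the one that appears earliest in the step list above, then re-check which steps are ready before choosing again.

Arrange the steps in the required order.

E, A, B, C, G, D, F

Only E has no prerequisites, so it is first.
Now A and C have their prerequisites met. A is listed earlier, so A next.
B and C are both available; B is listed earlier → B.
C needed E, now all done → C.
Now G and D have their prerequisites met. G is listed earlier, so G next.
F now also ready, so the ready set is {D, F}; D is listed earlier → D.
Next only F has its prerequisites met → F.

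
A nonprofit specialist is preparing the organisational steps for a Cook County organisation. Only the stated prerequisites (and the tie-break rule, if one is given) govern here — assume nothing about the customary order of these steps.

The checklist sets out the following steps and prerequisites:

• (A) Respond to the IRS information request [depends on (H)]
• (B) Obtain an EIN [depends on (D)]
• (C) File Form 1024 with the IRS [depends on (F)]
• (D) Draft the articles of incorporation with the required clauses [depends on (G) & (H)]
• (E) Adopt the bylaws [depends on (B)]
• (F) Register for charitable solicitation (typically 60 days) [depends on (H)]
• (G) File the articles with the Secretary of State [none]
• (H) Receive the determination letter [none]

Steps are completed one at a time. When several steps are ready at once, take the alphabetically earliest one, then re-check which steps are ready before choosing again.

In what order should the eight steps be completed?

(G) and (H) have no prerequisites; (G) has the earlier label, so (G) is first.
That leaves (H) as the only ready step → (H).
Now (A), (D) and (F) have their prerequisites met. (A) has the earlier label, so (A) next.
(D) and (F) are both available; (D) has the earlier label → (D).
(B) now also ready, so the ready set is {(B), (F)}; (B) has the earlier label → (B).
(E) and (F) are both available; (E) has the earlier label → (E).
(F) needed (H), now all done → (F).
Next only (C) has its prerequisites met → (C).

(G), (H), (A), (D), (B), (E), (F), (C)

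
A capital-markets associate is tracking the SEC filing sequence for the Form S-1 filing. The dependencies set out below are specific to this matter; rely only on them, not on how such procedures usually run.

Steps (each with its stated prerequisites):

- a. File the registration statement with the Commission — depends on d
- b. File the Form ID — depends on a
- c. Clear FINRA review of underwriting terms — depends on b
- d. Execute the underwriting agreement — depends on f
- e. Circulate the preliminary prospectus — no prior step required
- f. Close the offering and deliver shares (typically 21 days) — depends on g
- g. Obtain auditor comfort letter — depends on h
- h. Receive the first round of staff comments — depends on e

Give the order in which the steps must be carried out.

e h g f d a b c

e has no prerequisites → e first.
That leaves h as the only ready step → h.
Next only g has its prerequisites met → g.
f is the only step now ready → f.
d needed f, now all done → d.
a needed d, now all done → a.
b needed a, now all done → b.
c needed b, now all done → c.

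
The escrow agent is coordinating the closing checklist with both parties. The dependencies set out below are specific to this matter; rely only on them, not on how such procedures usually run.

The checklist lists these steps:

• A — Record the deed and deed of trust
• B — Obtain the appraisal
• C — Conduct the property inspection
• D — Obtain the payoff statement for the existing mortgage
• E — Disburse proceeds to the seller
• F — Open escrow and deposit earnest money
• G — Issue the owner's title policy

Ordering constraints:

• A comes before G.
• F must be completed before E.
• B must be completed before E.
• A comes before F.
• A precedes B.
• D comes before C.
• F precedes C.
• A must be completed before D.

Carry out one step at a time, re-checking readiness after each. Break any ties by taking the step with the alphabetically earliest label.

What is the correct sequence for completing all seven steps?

A, B, D, F, C, E, G

A is the only step with nothing outstanding, so it goes first.
B, D, F and G are all available; B has the earlier label → B.
D, F and G are all available; D has the earlier label → D.
F and G are both available; F has the earlier label → F.
C, E and G are all available; C has the earlier label → C.
Ready: E and G. E has the earlier label → E.
G is the only step now ready → G.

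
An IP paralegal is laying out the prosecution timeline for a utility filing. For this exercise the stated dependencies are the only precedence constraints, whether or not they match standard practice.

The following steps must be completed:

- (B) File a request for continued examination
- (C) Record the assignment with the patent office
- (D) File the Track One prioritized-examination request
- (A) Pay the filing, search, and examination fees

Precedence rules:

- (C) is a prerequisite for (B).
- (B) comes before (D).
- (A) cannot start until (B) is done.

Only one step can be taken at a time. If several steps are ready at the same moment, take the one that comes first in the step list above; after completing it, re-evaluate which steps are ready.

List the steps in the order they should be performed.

(C) has no prerequisites → (C) first.
(B) needed (C), now all done → (B).
Ready: (D) and (A). (D) is listed earlier → (D).
That leaves (A) as the only ready step → (A).

(C), (B), (D), (A)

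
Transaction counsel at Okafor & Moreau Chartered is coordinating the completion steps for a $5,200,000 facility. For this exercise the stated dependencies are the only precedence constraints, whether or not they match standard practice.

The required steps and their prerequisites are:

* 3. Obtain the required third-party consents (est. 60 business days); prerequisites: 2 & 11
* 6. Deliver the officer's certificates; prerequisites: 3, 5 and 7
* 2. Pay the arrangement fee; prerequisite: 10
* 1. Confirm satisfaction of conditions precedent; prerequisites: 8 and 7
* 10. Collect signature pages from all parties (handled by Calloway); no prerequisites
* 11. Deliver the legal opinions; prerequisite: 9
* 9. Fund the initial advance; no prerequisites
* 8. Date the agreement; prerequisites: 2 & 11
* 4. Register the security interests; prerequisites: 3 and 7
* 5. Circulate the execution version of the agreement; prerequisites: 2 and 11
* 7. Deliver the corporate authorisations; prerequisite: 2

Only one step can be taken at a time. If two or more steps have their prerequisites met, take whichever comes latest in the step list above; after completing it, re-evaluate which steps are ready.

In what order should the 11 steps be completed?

Nothing is required for 9 and 10. 9 is listed later → 9 first.
11 now also ready, so the ready set is {11, 10}; 11 is listed later → 11.
That leaves 10 as the only ready step → 10.
Next only 2 has its prerequisites met → 2.
7, 5, 8 and 3 are all available; 7 is listed later → 7.
Now 5, 8 and 3 have their prerequisites met. 5 is listed later, so 5 next.
Now 8 and 3 have their prerequisites met. 8 is listed later, so 8 next.
1 and 3 are both available; 1 is listed later → 1.
Next only 3 has its prerequisites met → 3.
4 and 6 are both available; 4 is listed later → 4.
6 needed 7, 5 and 3, now all done → 6.

9, 11, 10, 2, 7, 5, 8, 1, 3, 4, 6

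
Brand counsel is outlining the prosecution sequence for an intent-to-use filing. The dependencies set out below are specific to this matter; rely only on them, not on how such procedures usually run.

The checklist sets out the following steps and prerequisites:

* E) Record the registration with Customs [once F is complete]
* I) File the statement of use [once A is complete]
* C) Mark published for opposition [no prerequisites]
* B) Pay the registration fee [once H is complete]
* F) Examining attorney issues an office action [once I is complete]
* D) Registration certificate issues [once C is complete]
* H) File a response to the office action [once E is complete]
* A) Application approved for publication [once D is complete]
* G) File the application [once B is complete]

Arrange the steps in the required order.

C, D, A, I, F, E, H, B, G

C has no prerequisites → C first.
D needed C, now all done → D.
A is the only step now ready → A.
I needed A, now all done → I.
F needed I, now all done → F.
E needed F, now all done → E.
That leaves H as the only ready step → H.
That leaves B as the only ready step → B.
G is the only step now ready → G.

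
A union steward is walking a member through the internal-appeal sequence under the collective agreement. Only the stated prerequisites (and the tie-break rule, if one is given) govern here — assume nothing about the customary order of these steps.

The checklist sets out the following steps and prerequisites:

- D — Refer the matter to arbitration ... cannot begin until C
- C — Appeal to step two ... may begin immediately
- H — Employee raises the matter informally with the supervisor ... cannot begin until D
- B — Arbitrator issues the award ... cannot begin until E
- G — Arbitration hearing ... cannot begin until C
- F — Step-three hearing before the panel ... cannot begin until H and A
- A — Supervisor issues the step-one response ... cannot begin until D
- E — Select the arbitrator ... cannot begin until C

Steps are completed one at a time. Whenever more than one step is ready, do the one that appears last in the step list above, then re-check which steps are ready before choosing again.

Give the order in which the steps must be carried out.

C → E → G → B → D → A → H → F

C is the only step with nothing outstanding, so it goes first.
E, G and D are all available; E is listed later → E.
Now G, B and D have their prerequisites met. G is listed later, so G next.
B and D are both available; B is listed later → B.
D is the only step now ready → D.
A and H are both available; A is listed later → A.
That leaves H as the only ready step → H.
F is the only step now ready → F.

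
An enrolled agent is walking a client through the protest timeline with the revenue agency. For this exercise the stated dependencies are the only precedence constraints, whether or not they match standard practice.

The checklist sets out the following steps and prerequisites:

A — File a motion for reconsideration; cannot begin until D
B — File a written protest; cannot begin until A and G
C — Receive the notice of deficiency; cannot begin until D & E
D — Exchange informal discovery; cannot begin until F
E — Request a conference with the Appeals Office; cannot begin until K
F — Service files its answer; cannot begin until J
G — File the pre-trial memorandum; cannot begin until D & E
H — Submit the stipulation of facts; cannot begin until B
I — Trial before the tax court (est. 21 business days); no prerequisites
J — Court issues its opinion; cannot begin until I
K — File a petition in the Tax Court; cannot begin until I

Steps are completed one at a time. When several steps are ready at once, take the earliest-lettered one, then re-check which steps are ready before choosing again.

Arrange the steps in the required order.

I, J, F, D, A, K, E, C, G, B, H

I has no prerequisites → I first.
Ready: J and K. J has the earlier label → J.
F and K are both available; F has the earlier label → F.
Now D and K have their prerequisites met. D has the earlier label, so D next.
Ready: A and K. A has the earlier label → A.
K needed I, now all done → K.
E needed K, now all done → E.
Now C and G have their prerequisites met. C has the earlier label, so C next.
G needed D and E, now all done → G.
Next only B has its prerequisites met → B.
Next only H has its prerequisites met → H.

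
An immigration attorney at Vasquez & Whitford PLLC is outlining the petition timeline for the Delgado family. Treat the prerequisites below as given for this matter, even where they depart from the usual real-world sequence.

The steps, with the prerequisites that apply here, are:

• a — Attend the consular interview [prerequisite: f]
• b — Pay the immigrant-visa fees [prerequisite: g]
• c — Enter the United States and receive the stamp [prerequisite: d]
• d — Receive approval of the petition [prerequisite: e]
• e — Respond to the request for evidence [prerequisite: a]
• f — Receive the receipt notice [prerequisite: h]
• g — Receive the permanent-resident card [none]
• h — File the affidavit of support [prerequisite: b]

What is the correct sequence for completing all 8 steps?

g → b → h → f → a → e → d → c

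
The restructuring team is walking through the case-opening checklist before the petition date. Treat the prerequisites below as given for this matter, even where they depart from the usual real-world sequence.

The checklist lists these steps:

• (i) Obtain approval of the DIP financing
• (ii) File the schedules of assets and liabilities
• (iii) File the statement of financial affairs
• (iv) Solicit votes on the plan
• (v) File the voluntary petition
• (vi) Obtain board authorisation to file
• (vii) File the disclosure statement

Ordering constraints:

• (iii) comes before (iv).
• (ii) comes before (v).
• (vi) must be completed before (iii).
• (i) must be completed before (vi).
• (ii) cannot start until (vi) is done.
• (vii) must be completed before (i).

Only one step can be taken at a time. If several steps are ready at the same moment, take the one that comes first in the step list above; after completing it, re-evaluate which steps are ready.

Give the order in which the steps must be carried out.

Only (vii) has no prerequisites, so it is first.
That leaves (i) as the only ready step → (i).
That leaves (vi) as the only ready step → (vi).
Ready: (ii) and (iii). (ii) is listed earlier → (ii).
(v) now also ready, so the ready set is {(iii), (v)}; (iii) is listed earlier → (iii).
(iv) and (v) are both available; (iv) is listed earlier → (iv).
That leaves (v) as the only ready step → (v).

(vii) (i) (vi) (ii) (iii) (iv) (v)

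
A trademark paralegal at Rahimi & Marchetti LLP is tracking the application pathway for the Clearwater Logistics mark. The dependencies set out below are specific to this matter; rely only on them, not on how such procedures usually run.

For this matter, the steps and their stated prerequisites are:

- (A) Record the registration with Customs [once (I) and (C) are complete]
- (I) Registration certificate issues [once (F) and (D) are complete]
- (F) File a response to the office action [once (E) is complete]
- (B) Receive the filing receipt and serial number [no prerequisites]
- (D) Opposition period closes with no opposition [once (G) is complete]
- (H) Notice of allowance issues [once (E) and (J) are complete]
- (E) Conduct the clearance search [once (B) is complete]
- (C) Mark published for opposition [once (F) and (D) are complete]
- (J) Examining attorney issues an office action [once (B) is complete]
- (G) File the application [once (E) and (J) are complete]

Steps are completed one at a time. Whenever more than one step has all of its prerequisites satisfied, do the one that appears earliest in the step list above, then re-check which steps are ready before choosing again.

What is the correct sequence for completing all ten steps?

(B) is the only step with nothing outstanding, so it goes first.
Now (E) and (J) have their prerequisites met. (E) is listed earlier, so (E) next.
Now (F) and (J) have their prerequisites met. (F) is listed earlier, so (F) next.
(J) needed (B), now all done → (J).
Ready: (H) and (G). (H) is listed earlier → (H).
(G) needed (E) and (J), now all done → (G).
(D) needed (G), now all done → (D).
(I) and (C) are both available; (I) is listed earlier → (I).
Next only (C) has its prerequisites met → (C).
(A) needed (I) and (C), now all done → (A).

(B) → (E) → (F) → (J) → (H) → (G) → (D) → (I) → (C) → (A)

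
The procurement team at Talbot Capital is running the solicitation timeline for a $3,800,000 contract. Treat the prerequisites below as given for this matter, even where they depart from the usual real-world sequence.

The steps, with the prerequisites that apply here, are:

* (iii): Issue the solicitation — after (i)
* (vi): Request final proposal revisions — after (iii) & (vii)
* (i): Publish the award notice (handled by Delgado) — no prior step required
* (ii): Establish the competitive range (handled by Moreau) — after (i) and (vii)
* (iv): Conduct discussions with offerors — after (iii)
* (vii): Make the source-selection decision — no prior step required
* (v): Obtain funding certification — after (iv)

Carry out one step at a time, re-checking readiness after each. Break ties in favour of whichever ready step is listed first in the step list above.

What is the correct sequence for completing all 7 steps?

(i) and (vii) have no prerequisites; (i) is listed earlier, so (i) is first.
(iii) and (vii) are both available; (iii) is listed earlier → (iii).
(iv) and (vii) are both available; (iv) is listed earlier → (iv).
(v) now also ready, so the ready set is {(vii), (v)}; (vii) is listed earlier → (vii).
Ready: (vi), (ii) and (v). (vi) is listed earlier → (vi).
Now (ii) and (v) have their prerequisites met. (ii) is listed earlier, so (ii) next.
(v) needed (iv), now all done → (v).

(i), (iii), (iv), (vii), (vi), (ii), (v)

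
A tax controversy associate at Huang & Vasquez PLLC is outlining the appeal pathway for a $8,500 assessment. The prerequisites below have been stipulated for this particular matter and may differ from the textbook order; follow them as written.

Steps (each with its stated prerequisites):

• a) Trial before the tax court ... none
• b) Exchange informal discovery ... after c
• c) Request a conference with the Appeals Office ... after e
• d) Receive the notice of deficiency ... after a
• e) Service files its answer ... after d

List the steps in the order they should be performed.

a, d, e, c, b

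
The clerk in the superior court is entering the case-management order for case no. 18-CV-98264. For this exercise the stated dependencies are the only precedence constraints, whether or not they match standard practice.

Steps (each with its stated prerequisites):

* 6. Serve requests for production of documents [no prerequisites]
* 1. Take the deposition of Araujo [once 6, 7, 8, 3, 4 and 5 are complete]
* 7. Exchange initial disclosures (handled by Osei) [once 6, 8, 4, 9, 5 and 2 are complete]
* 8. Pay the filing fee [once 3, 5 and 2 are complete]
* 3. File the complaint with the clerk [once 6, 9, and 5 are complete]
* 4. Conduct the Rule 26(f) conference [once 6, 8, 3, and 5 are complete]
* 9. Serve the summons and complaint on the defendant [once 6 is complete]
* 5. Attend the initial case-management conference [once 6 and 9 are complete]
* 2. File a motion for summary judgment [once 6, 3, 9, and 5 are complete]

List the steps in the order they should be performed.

Only 6 has no prerequisites, so it is first.
9 is the only step now ready → 9.
5 is the only step now ready → 5.
3 needed 6, 9 and 5, now all done → 3.
2 needed 6, 3, 9 and 5, now all done → 2.
That leaves 8 as the only ready step → 8.
4 needed 6, 8, 3 and 5, now all done → 4.
That leaves 7 as the only ready step → 7.
1 needed 6, 7, 8, 3, 4 and 5, now all done → 1.

6 9 5 3 2 8 4 7 1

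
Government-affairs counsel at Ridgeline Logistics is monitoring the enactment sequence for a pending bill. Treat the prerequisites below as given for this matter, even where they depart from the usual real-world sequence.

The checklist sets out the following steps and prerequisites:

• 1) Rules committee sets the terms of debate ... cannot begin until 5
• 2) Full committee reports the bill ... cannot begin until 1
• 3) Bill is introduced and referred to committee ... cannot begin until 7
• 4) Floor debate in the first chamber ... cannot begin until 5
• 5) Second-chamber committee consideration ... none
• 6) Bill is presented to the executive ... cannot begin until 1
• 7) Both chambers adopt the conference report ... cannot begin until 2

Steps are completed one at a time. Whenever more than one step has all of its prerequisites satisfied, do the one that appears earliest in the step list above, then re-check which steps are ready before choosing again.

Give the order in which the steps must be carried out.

5, 1, 2, 4, 6, 7, 3

5 is the only step with nothing outstanding, so it goes first.
Now 1 and 4 have their prerequisites met. 1 is listed earlier, so 1 next.
2 and 6 now also ready, so the ready set is {2, 4, 6}; 2 is listed earlier → 2.
7 now also ready, so the ready set is {4, 6, 7}; 4 is listed earlier → 4.
Ready: 6 and 7. 6 is listed earlier → 6.
7 needed 2, now all done → 7.
3 needed 7, now all done → 3.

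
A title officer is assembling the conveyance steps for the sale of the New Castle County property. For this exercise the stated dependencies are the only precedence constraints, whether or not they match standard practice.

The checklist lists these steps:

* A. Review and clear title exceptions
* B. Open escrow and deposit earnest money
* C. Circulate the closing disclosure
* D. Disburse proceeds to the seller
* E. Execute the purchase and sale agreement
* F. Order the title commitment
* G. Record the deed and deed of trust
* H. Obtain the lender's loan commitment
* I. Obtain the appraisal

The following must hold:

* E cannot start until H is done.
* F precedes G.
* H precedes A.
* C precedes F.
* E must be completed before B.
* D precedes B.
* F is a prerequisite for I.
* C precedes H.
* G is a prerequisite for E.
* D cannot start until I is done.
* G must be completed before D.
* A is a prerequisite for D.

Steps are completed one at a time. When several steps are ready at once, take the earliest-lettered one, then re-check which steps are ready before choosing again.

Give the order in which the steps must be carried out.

C, F, G, H, A, E, I, D, B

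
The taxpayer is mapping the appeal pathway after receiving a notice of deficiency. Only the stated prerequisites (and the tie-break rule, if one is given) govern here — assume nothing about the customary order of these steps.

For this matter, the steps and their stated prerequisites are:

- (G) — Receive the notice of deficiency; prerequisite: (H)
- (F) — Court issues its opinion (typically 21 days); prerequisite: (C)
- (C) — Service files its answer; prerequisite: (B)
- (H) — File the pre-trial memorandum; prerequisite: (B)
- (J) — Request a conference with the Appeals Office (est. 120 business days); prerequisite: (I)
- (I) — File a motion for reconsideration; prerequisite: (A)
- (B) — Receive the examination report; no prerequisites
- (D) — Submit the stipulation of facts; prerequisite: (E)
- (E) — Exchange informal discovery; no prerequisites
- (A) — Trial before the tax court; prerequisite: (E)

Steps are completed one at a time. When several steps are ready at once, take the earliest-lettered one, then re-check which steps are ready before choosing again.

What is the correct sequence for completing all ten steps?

(B) (C) (E) (A) (D) (F) (H) (G) (I) (J)

(B) and (E) have no prerequisites; (B) has the earlier label, so (B) is first.
(C) and (H) now also ready, so the ready set is {(C), (E), (H)}; (C) has the earlier label → (C).
(F) now also ready, so the ready set is {(E), (F), (H)}; (E) has the earlier label → (E).
(A), (D), (F) and (H) are all available; (A) has the earlier label → (A).
(I) now also ready, so the ready set is {(D), (F), (H), (I)}; (D) has the earlier label → (D).
(F), (H) and (I) are all available; (F) has the earlier label → (F).
Now (H) and (I) have their prerequisites met. (H) has the earlier label, so (H) next.
Ready: (G) and (I). (G) has the earlier label → (G).
That leaves (I) as the only ready step → (I).
(J) needed (I), now all done → (J).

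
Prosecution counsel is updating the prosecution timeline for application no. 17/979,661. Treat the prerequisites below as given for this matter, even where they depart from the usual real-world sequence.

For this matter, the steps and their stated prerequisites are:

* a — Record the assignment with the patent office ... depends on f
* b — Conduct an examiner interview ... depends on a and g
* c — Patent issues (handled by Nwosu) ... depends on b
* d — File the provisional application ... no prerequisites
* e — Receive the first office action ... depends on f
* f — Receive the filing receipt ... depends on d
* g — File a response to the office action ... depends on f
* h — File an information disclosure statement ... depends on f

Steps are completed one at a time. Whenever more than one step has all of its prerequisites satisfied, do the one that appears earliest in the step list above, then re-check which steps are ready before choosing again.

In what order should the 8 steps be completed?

d has no prerequisites → d first.
f needed d, now all done → f.
a, e, g and h are all available; a is listed earlier → a.
Ready: e, g and h. e is listed earlier → e.
Ready: g and h. g is listed earlier → g.
b now also ready, so the ready set is {b, h}; b is listed earlier → b.
c now also ready, so the ready set is {c, h}; c is listed earlier → c.
h is the only step now ready → h.

d f a e g b c h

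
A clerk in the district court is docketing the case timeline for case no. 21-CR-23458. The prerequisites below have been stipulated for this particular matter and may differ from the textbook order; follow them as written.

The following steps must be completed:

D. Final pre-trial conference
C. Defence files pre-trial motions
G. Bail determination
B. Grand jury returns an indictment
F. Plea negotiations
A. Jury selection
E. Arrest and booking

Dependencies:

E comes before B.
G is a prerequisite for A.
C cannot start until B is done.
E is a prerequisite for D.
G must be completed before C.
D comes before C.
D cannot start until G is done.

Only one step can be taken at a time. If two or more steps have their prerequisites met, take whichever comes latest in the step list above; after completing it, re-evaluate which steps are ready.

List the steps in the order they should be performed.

Nothing is required for E, F and G. E is listed later → E first.
B now also ready, so the ready set is {F, B, G}; F is listed later → F.
Now B and G have their prerequisites met. B is listed later, so B next.
That leaves G as the only ready step → G.
Now A and D have their prerequisites met. A is listed later, so A next.
That leaves D as the only ready step → D.
C is the only step now ready → C.

E, F, B, G, A, D, C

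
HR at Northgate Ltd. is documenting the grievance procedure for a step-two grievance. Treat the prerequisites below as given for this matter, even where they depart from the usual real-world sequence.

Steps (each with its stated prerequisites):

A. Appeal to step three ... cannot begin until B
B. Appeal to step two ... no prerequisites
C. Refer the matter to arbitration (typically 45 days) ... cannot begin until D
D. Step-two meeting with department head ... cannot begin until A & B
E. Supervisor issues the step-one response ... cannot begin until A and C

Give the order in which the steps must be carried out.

B A D C E

Only B has no prerequisites, so it is first.
A needed B, now all done → A.
That leaves D as the only ready step → D.
C needed D, now all done → C.
E needed A and C, now all done → E.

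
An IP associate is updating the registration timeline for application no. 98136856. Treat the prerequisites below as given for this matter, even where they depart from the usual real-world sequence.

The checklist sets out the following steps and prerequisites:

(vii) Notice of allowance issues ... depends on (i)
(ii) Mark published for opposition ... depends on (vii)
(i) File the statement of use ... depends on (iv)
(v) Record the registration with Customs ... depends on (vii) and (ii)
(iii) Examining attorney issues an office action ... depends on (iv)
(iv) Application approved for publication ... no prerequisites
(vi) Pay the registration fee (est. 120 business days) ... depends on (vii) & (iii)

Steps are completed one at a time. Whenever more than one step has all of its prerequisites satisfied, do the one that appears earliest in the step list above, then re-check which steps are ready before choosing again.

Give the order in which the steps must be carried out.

(iv) is the only step with nothing outstanding, so it goes first.
Now (i) and (iii) have their prerequisites met. (i) is listed earlier, so (i) next.
Now (vii) and (iii) have their prerequisites met. (vii) is listed earlier, so (vii) next.
(ii) now also ready, so the ready set is {(ii), (iii)}; (ii) is listed earlier → (ii).
(v) and (iii) are both available; (v) is listed earlier → (v).
(iii) is the only step now ready → (iii).
Next only (vi) has its prerequisites met → (vi).

(iv), (i), (vii), (ii), (v), (iii), (vi)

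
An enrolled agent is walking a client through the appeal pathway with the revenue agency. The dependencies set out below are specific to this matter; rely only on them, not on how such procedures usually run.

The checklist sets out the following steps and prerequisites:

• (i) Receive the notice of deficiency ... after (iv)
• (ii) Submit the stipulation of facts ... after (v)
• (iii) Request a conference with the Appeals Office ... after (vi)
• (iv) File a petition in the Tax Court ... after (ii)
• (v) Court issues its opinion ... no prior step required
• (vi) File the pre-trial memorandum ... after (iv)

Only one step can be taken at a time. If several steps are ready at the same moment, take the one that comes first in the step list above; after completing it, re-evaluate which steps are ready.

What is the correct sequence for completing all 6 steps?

(v), (ii), (iv), (i), (vi), (iii)

(v) has no prerequisites → (v) first.
Next only (ii) has its prerequisites met → (ii).
(iv) is the only step now ready → (iv).
Now (i) and (vi) have their prerequisites met. (i) is listed earlier, so (i) next.
(vi) is the only step now ready → (vi).
Next only (iii) has its prerequisites met → (iii).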